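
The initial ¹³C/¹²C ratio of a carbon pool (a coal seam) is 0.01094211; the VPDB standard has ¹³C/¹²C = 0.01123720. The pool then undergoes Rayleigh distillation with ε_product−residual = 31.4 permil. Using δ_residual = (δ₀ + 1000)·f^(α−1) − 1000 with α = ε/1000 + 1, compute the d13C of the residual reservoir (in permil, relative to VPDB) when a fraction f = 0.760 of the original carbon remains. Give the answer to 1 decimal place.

δ₀ = (0.01094211/0.01123720 − 1)×1000 = (0.973740 − 1)×1000 = -26.260 permil
α − 1 = ε/1000 = 0.0314
f^(α−1) = 0.760^(0.0314) = 0.991420
δ_res = (-26.260 + 1000) × 0.991420 − 1000 = 965.385 − 1000 = -34.62 permil

-34.6 permil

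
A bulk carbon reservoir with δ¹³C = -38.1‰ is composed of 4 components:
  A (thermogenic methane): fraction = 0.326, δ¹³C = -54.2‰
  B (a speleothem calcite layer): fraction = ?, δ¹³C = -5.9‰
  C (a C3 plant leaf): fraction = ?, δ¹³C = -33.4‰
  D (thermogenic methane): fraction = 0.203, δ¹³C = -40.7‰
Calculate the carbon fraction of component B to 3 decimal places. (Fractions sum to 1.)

Let f_B and f_C be the unknown fractions; fractions sum to 1 so f_B + f_C = 0.471.
Mass balance: Σ fᵢ·δᵢ = δ_bulk ⇒ f_B·(-5.9) + f_C·(-33.4) = -38.1 − (-25.931) = -12.169
Substitute f_C = 0.471 − f_B:
f_B·(-5.9 − -33.4) = -12.169 − 0.471×(-33.4) = 3.563
f_B = 3.563 / 27.5 = 0.1296

0.130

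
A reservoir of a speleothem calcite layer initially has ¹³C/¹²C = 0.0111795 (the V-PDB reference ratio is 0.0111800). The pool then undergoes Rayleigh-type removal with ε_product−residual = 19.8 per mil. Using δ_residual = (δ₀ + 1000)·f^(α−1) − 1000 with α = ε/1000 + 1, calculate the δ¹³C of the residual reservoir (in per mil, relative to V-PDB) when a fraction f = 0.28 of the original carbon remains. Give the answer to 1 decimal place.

-24.9 per mil

δ₀ = (0.0111795/0.0111800 − 1)×1000 = (0.999955 − 1)×1000 = -0.045 per mil
α − 1 = ε/1000 = 0.0198
f^(α−1) = 0.28^(0.0198) = 0.975110
δ_res = (-0.045 + 1000) × 0.975110 − 1000 = 975.067 − 1000 = -24.93 per mil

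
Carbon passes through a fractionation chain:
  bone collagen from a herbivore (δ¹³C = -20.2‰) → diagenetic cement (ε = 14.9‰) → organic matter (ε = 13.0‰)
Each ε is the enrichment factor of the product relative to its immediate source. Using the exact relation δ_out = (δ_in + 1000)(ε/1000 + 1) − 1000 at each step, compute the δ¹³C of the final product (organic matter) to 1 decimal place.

step 1: δ = (-20.20 + 1000)·(14.9/1000 + 1) − 1000 = -5.60‰
step 2: δ = (-5.60 + 1000)·(13.0/1000 + 1) − 1000 = 7.33‰

7.3‰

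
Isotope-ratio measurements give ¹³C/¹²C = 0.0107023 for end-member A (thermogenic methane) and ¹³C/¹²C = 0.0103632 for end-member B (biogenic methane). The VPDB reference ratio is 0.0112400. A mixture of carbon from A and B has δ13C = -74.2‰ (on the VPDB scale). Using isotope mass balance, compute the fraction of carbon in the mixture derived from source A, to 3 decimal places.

δ_A = (0.0107023/0.0112400 − 1)×1000 = (0.952162 − 1)×1000 = -47.838‰
δ_B = (0.0103632/0.0112400 − 1)×1000 = (0.921993 − 1)×1000 = -78.007‰
f_A = (δ_mix − δ_B)/(δ_A − δ_B) = (-74.2 − (-78.007))/(-47.838 − (-78.007))
f_A = 3.807 / 30.169 = 0.1262

0.126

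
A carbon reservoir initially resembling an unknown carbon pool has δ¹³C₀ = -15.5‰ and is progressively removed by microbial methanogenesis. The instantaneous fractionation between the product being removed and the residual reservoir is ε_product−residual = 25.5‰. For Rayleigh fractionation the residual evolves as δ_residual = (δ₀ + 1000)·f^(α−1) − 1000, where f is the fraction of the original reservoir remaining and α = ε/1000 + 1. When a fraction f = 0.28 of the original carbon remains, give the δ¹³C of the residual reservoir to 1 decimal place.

-46.9‰

Rayleigh residual: δ_res = (δ₀ + 1000)·f^(α−1) − 1000
α = ε/1000 + 1 = 1.02550, so α − 1 = 0.02550
f^(α−1) = 0.28^(0.02550) = 0.968061
δ_res = (-15.5 + 1000) × 0.968061 − 1000 = 953.056 − 1000 = -46.94‰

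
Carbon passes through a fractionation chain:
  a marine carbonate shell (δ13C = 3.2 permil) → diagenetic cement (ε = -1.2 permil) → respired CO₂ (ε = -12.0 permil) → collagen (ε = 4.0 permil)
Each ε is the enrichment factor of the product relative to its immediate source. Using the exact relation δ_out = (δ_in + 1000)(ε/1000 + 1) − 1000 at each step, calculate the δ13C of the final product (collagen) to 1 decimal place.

step 1: δ = (3.20 + 1000)·(-1.2/1000 + 1) − 1000 = 2.00 permil
step 2: δ = (2.00 + 1000)·(-12.0/1000 + 1) − 1000 = -10.03 permil
step 3: δ = (-10.03 + 1000)·(4.0/1000 + 1) − 1000 = -6.07 permil

-6.1 permil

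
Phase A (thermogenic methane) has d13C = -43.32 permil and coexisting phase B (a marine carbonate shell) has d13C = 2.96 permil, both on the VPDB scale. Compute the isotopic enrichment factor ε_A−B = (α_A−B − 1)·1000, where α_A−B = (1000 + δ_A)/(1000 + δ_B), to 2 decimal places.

-46.14 permil

α_A−B = (1000 + -43.32) / (1000 + 2.96) = 956.68 / 1002.96 = 0.953857
ε_A−B = (0.953857 − 1) × 1000 = -46.143 permil
(The approximation ε ≈ δ_A − δ_B would give -46.28 permil.)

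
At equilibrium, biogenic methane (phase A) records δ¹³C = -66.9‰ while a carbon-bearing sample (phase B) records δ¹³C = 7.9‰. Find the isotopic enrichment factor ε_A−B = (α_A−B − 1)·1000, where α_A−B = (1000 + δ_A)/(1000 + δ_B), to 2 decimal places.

α_A−B = (1000 + -66.9) / (1000 + 7.9) = 933.1 / 1007.9 = 0.925786
ε_A−B = (0.925786 − 1) × 1000 = -74.214‰
(The approximation ε ≈ δ_A − δ_B would give -74.8‰.)

-74.21‰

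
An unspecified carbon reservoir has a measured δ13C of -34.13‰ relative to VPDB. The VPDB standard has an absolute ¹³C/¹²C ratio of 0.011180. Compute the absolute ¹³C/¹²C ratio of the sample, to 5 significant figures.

R_sample = R_standard × (δ13C/1000 + 1)
R_sample = 0.011180 × (-34.13/1000 + 1) = 0.011180 × 0.965870
R_sample = 0.0107984

0.010798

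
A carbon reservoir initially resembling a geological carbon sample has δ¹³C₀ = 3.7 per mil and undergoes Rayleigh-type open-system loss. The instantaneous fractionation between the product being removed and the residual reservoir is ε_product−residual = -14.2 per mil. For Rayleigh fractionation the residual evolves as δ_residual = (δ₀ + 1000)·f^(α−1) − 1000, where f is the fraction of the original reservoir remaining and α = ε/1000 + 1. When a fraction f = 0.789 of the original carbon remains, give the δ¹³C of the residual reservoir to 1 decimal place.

Rayleigh residual: δ_res = (δ₀ + 1000)·f^(α−1) − 1000
α = ε/1000 + 1 = 0.98580, so α − 1 = -0.01420
f^(α−1) = 0.789^(-0.01420) = 1.003371
δ_res = (3.7 + 1000) × 1.003371 − 1000 = 1007.083 − 1000 = 7.08 per mil

7.1 per mil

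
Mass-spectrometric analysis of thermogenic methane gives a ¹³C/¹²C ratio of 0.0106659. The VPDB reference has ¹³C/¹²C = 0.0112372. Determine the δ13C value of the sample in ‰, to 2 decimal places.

δ13C = (R_sample / R_standard − 1) × 1000
R_sample / R_standard = 0.0106659 / 0.0112372 = 0.949160
δ13C = (0.949160 − 1) × 1000 = -50.840‰

-50.84‰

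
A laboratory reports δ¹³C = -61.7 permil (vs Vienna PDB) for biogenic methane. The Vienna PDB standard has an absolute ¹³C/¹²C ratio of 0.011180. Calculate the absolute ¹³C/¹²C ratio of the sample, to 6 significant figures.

R_sample = R_standard × (δ¹³C/1000 + 1)
R_sample = 0.011180 × (-61.7/1000 + 1) = 0.011180 × 0.938300
R_sample = 0.0104902

0.0104902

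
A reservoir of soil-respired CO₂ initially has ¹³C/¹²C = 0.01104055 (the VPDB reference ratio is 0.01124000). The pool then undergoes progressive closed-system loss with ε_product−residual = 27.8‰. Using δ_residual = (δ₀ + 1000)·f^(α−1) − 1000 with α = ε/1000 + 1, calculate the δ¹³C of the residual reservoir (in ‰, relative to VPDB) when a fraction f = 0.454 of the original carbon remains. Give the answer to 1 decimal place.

-39.1‰

δ₀ = (0.01104055/0.01124000 − 1)×1000 = (0.982255 − 1)×1000 = -17.745‰
α − 1 = ε/1000 = 0.0278
f^(α−1) = 0.454^(0.0278) = 0.978287
δ_res = (-17.745 + 1000) × 0.978287 − 1000 = 960.927 − 1000 = -39.07‰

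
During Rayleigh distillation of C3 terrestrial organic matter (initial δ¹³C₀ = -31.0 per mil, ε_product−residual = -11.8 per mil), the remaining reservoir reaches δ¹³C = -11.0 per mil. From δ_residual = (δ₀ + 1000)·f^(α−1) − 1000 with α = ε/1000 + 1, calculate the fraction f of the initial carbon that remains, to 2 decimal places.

α − 1 = ε/1000 = -0.0118
(δ_res + 1000)/(δ₀ + 1000) = (-11.0 + 1000)/(-31.0 + 1000) = 989.0/969.0 = 1.020640
f = 1.020640^(1/-0.0118) = exp(ln(1.020640)/-0.0118) = exp(0.02043/-0.0118)
f = exp(-1.7313) = 0.1770

0.18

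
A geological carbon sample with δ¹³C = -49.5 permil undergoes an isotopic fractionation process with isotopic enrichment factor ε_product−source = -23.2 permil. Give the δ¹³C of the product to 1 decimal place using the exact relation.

-71.6 permil

Exactly, δ_product = (δ_source + 1000)·(ε/1000 + 1) − 1000.
δ_product = (-49.5 + 1000) × (-23.2/1000 + 1) − 1000
δ_product = -71.55 permil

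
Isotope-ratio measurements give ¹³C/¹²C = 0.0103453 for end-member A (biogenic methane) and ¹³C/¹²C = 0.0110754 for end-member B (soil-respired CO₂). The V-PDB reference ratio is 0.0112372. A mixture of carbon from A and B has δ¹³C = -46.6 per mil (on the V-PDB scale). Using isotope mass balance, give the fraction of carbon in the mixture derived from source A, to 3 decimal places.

0.496

δ_A = (0.0103453/0.0112372 − 1)×1000 = (0.920630 − 1)×1000 = -79.370 per mil
δ_B = (0.0110754/0.0112372 − 1)×1000 = (0.985601 − 1)×1000 = -14.399 per mil
f_A = (δ_mix − δ_B)/(δ_A − δ_B) = (-46.6 − (-14.399))/(-79.370 − (-14.399))
f_A = -32.201 / -64.972 = 0.4956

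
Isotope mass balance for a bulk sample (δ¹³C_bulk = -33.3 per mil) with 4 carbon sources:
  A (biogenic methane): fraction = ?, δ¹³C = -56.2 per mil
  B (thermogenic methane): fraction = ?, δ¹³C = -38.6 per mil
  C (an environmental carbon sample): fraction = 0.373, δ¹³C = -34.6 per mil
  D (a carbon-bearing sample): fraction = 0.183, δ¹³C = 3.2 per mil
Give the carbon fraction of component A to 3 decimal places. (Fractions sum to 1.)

Let f_A and f_B be the unknown fractions; fractions sum to 1 so f_A + f_B = 0.444.
Mass balance: Σ fᵢ·δᵢ = δ_bulk ⇒ f_A·(-56.2) + f_B·(-38.6) = -33.3 − (-12.320) = -20.980
Substitute f_B = 0.444 − f_A:
f_A·(-56.2 − -38.6) = -20.980 − 0.444×(-38.6) = -3.841
f_A = -3.841 / -17.6 = 0.2183

0.218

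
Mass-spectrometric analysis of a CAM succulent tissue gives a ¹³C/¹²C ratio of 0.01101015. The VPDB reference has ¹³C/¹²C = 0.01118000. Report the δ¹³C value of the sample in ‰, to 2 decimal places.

-15.19‰

δ¹³C = (R_sample / R_standard − 1) × 1000
R_sample / R_standard = 0.01101015 / 0.01118000 = 0.984808
δ¹³C = (0.984808 − 1) × 1000 = -15.192‰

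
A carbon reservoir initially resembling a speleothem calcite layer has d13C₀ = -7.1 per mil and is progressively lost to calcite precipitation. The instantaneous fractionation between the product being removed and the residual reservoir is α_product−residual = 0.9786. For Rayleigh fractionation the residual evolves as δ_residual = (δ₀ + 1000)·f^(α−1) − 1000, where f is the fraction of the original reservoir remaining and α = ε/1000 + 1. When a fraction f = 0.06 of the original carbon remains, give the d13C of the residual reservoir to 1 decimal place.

54.5 per mil

Rayleigh residual: δ_res = (δ₀ + 1000)·f^(α−1) − 1000
α − 1 = -0.02140
f^(α−1) = 0.06^(-0.02140) = 1.062056
δ_res = (-7.1 + 1000) × 1.062056 − 1000 = 1054.516 − 1000 = 54.52 per mil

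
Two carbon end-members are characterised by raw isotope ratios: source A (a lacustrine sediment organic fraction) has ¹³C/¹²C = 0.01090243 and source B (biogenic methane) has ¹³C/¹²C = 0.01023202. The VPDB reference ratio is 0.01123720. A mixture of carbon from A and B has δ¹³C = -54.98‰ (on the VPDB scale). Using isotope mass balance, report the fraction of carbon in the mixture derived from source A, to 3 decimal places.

δ_A = (0.01090243/0.01123720 − 1)×1000 = (0.970209 − 1)×1000 = -29.791‰
δ_B = (0.01023202/0.01123720 − 1)×1000 = (0.910549 − 1)×1000 = -89.451‰
f_A = (δ_mix − δ_B)/(δ_A − δ_B) = (-54.98 − (-89.451))/(-29.791 − (-89.451))
f_A = 34.471 / 59.660 = 0.5778

0.578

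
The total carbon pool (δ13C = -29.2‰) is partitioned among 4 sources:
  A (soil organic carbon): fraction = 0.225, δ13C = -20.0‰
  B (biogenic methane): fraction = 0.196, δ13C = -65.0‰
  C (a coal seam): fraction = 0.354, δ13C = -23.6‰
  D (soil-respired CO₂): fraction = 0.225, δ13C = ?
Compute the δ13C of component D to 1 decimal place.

Isotope mass balance: δ_bulk = Σ fᵢ·δᵢ.
-29.2 = 0.225×(-20.0) + 0.196×(-65.0) + 0.354×(-23.6) + 0.225×δ_D
0.225·δ_D = -29.2 − (-25.594) = -3.606
δ_D = -3.606 / 0.225 = -16.02‰

-16.0‰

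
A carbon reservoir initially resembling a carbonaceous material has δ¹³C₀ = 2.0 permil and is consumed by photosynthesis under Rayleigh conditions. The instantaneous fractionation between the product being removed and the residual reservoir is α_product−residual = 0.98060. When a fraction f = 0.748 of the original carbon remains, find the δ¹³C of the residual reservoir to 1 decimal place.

7.7 permil

Rayleigh residual: δ_res = (δ₀ + 1000)·f^(α−1) − 1000
α − 1 = -0.01940
f^(α−1) = 0.748^(-0.01940) = 1.005649
δ_res = (2.0 + 1000) × 1.005649 − 1000 = 1007.660 − 1000 = 7.66 permil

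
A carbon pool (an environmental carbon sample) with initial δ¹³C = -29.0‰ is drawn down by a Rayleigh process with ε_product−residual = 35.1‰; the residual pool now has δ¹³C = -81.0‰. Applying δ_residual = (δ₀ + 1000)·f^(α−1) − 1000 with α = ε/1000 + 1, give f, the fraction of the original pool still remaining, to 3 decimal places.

α − 1 = ε/1000 = 0.0351
(δ_res + 1000)/(δ₀ + 1000) = (-81.0 + 1000)/(-29.0 + 1000) = 919.0/971.0 = 0.946447
f = 0.946447^(1/0.0351) = exp(ln(0.946447)/0.0351) = exp(-0.05504/0.0351)
f = exp(-1.5681) = 0.2084

0.208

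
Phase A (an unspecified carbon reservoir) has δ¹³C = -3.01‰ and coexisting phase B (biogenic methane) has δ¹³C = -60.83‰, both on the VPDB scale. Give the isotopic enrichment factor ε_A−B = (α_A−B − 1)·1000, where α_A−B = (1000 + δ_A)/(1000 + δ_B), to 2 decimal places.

61.56‰

α_A−B = (1000 + -3.01) / (1000 + -60.83) = 996.99 / 939.17 = 1.061565
ε_A−B = (1.061565 − 1) × 1000 = 61.565‰
(The approximation ε ≈ δ_A − δ_B would give 57.82‰.)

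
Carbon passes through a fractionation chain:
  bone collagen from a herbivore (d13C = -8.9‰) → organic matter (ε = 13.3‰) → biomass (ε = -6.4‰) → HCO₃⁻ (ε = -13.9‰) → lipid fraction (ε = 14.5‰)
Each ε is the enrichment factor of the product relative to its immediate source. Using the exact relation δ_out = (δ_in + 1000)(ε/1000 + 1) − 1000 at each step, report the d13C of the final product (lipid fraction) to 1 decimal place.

-1.7‰

step 1: δ = (-8.90 + 1000)·(13.3/1000 + 1) − 1000 = 4.28‰
step 2: δ = (4.28 + 1000)·(-6.4/1000 + 1) − 1000 = -2.15‰
step 3: δ = (-2.15 + 1000)·(-13.9/1000 + 1) − 1000 = -16.02‰
step 4: δ = (-16.02 + 1000)·(14.5/1000 + 1) − 1000 = -1.75‰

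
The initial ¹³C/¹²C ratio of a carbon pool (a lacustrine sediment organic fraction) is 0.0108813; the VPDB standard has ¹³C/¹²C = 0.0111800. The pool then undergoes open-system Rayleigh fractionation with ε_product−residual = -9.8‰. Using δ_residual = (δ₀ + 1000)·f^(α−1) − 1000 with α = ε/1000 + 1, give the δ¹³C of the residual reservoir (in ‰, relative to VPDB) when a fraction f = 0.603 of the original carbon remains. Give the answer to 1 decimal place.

-21.9‰

δ₀ = (0.0108813/0.0111800 − 1)×1000 = (0.973283 − 1)×1000 = -26.717‰
α − 1 = ε/1000 = -0.0098
f^(α−1) = 0.603^(-0.0098) = 1.004970
δ_res = (-26.717 + 1000) × 1.004970 − 1000 = 978.119 − 1000 = -21.88‰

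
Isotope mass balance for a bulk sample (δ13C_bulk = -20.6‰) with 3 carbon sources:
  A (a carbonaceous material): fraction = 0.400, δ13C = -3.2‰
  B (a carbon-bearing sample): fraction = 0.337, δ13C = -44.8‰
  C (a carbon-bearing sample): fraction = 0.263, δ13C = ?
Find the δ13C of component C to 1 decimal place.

Isotope mass balance: δ_bulk = Σ fᵢ·δᵢ.
-20.6 = 0.400×(-3.2) + 0.337×(-44.8) + 0.263×δ_C
0.263·δ_C = -20.6 − (-16.378) = -4.222
δ_C = -4.222 / 0.263 = -16.05‰

-16.1‰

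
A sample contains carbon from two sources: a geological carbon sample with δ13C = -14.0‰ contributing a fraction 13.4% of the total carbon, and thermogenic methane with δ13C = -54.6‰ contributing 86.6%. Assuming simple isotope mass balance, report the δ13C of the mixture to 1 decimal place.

-49.2‰

δ_mix = f_A·δ_A + f_B·δ_B
δ_mix = 0.134 × (-14.0) + 0.866 × (-54.6)
δ_mix = -1.88 + -47.28 = -49.16‰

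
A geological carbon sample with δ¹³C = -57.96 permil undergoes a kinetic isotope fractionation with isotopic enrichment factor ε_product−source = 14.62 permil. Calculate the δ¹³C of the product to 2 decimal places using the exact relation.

-44.19 permil

Exactly, δ_product = (δ_source + 1000)·(ε/1000 + 1) − 1000.
δ_product = (-57.96 + 1000) × (14.62/1000 + 1) − 1000
δ_product = -44.187 permil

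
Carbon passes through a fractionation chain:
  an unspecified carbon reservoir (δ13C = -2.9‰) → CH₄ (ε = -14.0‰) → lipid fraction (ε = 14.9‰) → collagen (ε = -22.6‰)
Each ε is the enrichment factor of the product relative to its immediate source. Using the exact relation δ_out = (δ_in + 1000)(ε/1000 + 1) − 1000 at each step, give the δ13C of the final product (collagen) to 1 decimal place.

step 1: δ = (-2.90 + 1000)·(-14.0/1000 + 1) − 1000 = -16.86‰
step 2: δ = (-16.86 + 1000)·(14.9/1000 + 1) − 1000 = -2.21‰
step 3: δ = (-2.21 + 1000)·(-22.6/1000 + 1) − 1000 = -24.76‰

-24.8‰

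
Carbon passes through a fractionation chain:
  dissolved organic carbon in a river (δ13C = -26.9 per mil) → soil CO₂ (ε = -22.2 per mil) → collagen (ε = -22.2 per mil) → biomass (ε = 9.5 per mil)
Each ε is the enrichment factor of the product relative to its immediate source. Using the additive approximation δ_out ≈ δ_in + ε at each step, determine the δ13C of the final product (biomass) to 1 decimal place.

step 1: δ ≈ -26.9 + (-22.2) = -49.1 per mil
step 2: δ ≈ -49.1 + (-22.2) = -71.3 per mil
step 3: δ ≈ -71.3 + (9.5) = -61.8 per mil

-61.8 per mil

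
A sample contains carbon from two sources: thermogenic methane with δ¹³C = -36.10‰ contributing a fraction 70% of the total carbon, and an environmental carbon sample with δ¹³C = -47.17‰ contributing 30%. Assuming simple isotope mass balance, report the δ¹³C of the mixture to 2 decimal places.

δ_mix = f_A·δ_A + f_B·δ_B
δ_mix = 0.70 × (-36.10) + 0.30 × (-47.17)
δ_mix = -25.270 + -14.151 = -39.421‰

-39.42‰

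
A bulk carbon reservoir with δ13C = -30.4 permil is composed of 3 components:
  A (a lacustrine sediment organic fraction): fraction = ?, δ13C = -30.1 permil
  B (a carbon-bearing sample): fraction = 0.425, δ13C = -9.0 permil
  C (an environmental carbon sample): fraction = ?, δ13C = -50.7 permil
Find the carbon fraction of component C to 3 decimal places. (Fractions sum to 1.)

0.450

Let f_C and f_A be the unknown fractions; fractions sum to 1 so f_C + f_A = 0.575.
Mass balance: Σ fᵢ·δᵢ = δ_bulk ⇒ f_C·(-50.7) + f_A·(-30.1) = -30.4 − (-3.825) = -26.575
Substitute f_A = 0.575 − f_C:
f_C·(-50.7 − -30.1) = -26.575 − 0.575×(-30.1) = -9.267
f_C = -9.267 / -20.6 = 0.4499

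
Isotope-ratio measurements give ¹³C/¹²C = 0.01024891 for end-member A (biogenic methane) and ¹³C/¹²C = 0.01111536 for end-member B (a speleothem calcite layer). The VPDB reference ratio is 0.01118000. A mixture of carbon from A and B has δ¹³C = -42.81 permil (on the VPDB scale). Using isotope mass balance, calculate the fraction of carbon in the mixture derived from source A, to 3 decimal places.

δ_A = (0.01024891/0.01118000 − 1)×1000 = (0.916718 − 1)×1000 = -83.282 permil
δ_B = (0.01111536/0.01118000 − 1)×1000 = (0.994218 − 1)×1000 = -5.782 permil
f_A = (δ_mix − δ_B)/(δ_A − δ_B) = (-42.81 − (-5.782))/(-83.282 − (-5.782))
f_A = -37.028 / -77.500 = 0.4778

0.478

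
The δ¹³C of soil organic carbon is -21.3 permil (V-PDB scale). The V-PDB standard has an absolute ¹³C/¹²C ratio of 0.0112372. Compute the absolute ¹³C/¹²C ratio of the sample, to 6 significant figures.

R_sample = R_standard × (δ¹³C/1000 + 1)
R_sample = 0.0112372 × (-21.3/1000 + 1) = 0.0112372 × 0.978700
R_sample = 0.0109978

0.0109978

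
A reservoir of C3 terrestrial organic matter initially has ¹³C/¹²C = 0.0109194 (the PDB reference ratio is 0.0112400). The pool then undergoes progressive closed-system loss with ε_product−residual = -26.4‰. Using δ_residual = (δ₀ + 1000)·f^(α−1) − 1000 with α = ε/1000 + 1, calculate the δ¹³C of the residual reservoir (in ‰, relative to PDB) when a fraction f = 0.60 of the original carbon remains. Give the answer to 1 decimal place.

-15.3‰

δ₀ = (0.0109194/0.0112400 − 1)×1000 = (0.971477 − 1)×1000 = -28.523‰
α − 1 = ε/1000 = -0.0264
f^(α−1) = 0.60^(-0.0264) = 1.013577
δ_res = (-28.523 + 1000) × 1.013577 − 1000 = 984.667 − 1000 = -15.33‰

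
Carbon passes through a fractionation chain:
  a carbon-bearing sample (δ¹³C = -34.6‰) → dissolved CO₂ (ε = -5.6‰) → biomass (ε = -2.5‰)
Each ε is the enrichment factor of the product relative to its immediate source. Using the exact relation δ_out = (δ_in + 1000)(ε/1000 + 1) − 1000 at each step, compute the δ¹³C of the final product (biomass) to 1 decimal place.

-42.4‰

step 1: δ = (-34.60 + 1000)·(-5.6/1000 + 1) − 1000 = -40.01‰
step 2: δ = (-40.01 + 1000)·(-2.5/1000 + 1) − 1000 = -42.41‰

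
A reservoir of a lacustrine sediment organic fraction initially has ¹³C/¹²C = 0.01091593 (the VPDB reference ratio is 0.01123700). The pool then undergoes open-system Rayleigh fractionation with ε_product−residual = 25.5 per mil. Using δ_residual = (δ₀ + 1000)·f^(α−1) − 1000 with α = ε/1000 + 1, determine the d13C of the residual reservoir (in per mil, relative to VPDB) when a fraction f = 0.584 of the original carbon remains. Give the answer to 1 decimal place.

-41.8 per mil

δ₀ = (0.01091593/0.01123700 − 1)×1000 = (0.971427 − 1)×1000 = -28.573 per mil
α − 1 = ε/1000 = 0.0255
f^(α−1) = 0.584^(0.0255) = 0.986378
δ_res = (-28.573 + 1000) × 0.986378 − 1000 = 958.195 − 1000 = -41.81 per mil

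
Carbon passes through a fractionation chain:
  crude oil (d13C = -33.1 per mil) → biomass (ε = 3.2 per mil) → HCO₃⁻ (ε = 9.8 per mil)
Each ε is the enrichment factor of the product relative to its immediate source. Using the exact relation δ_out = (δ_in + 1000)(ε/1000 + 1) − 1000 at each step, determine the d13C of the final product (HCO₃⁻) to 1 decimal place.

-20.5 per mil

step 1: δ = (-33.10 + 1000)·(3.2/1000 + 1) − 1000 = -30.01 per mil
step 2: δ = (-30.01 + 1000)·(9.8/1000 + 1) − 1000 = -20.50 per mil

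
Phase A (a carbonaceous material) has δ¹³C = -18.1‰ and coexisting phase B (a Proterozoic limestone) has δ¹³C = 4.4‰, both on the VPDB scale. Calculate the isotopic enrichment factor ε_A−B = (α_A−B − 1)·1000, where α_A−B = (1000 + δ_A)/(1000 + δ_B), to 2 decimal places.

α_A−B = (1000 + -18.1) / (1000 + 4.4) = 981.9 / 1004.4 = 0.977599
ε_A−B = (0.977599 − 1) × 1000 = -22.401‰
(The approximation ε ≈ δ_A − δ_B would give -22.5‰.)

-22.40‰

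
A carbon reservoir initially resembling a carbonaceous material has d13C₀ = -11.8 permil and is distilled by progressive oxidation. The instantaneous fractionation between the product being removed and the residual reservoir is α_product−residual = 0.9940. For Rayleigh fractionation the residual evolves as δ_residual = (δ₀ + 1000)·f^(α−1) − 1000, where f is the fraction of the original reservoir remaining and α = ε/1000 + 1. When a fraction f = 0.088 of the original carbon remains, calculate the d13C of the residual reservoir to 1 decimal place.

2.7 permil

Rayleigh residual: δ_res = (δ₀ + 1000)·f^(α−1) − 1000
α − 1 = -0.00600
f^(α−1) = 0.088^(-0.00600) = 1.014689
δ_res = (-11.8 + 1000) × 1.014689 − 1000 = 1002.716 − 1000 = 2.72 permil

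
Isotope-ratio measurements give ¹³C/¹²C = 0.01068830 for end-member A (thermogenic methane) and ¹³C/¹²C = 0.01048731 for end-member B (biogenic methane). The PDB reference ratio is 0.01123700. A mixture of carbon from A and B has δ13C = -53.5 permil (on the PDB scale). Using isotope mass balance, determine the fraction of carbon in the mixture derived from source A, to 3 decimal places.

0.739

δ_A = (0.01068830/0.01123700 − 1)×1000 = (0.951170 − 1)×1000 = -48.830 permil
δ_B = (0.01048731/0.01123700 − 1)×1000 = (0.933284 − 1)×1000 = -66.716 permil
f_A = (δ_mix − δ_B)/(δ_A − δ_B) = (-53.5 − (-66.716))/(-48.830 − (-66.716))
f_A = 13.216 / 17.886 = 0.7389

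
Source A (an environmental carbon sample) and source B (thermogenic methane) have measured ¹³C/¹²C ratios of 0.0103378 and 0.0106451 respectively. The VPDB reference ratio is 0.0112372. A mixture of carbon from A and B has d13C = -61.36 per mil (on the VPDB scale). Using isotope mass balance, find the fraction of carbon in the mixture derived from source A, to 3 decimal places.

δ_A = (0.0103378/0.0112372 − 1)×1000 = (0.919962 − 1)×1000 = -80.038 per mil
δ_B = (0.0106451/0.0112372 − 1)×1000 = (0.947309 − 1)×1000 = -52.691 per mil
f_A = (δ_mix − δ_B)/(δ_A − δ_B) = (-61.36 − (-52.691))/(-80.038 − (-52.691))
f_A = -8.669 / -27.347 = 0.3170

0.317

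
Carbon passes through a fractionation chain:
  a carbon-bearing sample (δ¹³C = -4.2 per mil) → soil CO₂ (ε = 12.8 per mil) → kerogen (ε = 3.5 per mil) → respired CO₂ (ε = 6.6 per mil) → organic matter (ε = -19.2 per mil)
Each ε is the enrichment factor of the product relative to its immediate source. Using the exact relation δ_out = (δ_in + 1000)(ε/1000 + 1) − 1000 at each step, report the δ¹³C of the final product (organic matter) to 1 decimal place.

step 1: δ = (-4.20 + 1000)·(12.8/1000 + 1) − 1000 = 8.55 per mil
step 2: δ = (8.55 + 1000)·(3.5/1000 + 1) − 1000 = 12.08 per mil
step 3: δ = (12.08 + 1000)·(6.6/1000 + 1) − 1000 = 18.76 per mil
step 4: δ = (18.76 + 1000)·(-19.2/1000 + 1) − 1000 = -0.80 per mil

-0.8 per mil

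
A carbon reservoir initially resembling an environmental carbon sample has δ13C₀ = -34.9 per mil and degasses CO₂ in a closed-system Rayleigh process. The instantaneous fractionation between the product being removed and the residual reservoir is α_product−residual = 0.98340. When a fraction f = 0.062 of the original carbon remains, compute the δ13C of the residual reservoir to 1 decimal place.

10.7 per mil

Rayleigh residual: δ_res = (δ₀ + 1000)·f^(α−1) − 1000
α − 1 = -0.01660
f^(α−1) = 0.062^(-0.01660) = 1.047240
δ_res = (-34.9 + 1000) × 1.047240 − 1000 = 1010.692 − 1000 = 10.69 per mil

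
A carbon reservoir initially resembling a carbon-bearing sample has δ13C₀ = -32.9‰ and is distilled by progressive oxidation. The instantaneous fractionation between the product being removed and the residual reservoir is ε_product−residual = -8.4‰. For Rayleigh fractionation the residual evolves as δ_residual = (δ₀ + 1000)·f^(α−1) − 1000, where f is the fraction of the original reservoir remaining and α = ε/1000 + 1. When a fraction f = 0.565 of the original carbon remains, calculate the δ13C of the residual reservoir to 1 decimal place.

-28.3‰

Rayleigh residual: δ_res = (δ₀ + 1000)·f^(α−1) − 1000
α = ε/1000 + 1 = 0.99160, so α − 1 = -0.00840
f^(α−1) = 0.565^(-0.00840) = 1.004807
δ_res = (-32.9 + 1000) × 1.004807 − 1000 = 971.749 − 1000 = -28.25‰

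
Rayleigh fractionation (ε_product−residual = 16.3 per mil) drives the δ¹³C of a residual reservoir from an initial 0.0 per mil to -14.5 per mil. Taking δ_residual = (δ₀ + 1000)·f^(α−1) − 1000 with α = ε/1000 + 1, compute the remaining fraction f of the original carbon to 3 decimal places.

0.408

α − 1 = ε/1000 = 0.0163
(δ_res + 1000)/(δ₀ + 1000) = (-14.5 + 1000)/(-0.0 + 1000) = 985.5/1000.0 = 0.985500
f = 0.985500^(1/0.0163) = exp(ln(0.985500)/0.0163) = exp(-0.01461/0.0163)
f = exp(-0.8961) = 0.4082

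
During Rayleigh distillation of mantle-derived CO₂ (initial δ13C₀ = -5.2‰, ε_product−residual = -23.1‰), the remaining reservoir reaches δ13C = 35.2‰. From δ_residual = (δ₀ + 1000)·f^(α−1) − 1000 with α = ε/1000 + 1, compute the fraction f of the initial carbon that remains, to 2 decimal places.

0.18

α − 1 = ε/1000 = -0.0231
(δ_res + 1000)/(δ₀ + 1000) = (35.2 + 1000)/(-5.2 + 1000) = 1035.2/994.8 = 1.040611
f = 1.040611^(1/-0.0231) = exp(ln(1.040611)/-0.0231) = exp(0.03981/-0.0231)
f = exp(-1.7233) = 0.1785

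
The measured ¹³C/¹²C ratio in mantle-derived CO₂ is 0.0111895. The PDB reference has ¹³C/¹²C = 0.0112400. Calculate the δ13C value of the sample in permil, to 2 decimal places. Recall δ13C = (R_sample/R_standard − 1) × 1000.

-4.49 permil

δ13C = (R_sample / R_standard − 1) × 1000
R_sample / R_standard = 0.0111895 / 0.0112400 = 0.995507
δ13C = (0.995507 − 1) × 1000 = -4.493 permil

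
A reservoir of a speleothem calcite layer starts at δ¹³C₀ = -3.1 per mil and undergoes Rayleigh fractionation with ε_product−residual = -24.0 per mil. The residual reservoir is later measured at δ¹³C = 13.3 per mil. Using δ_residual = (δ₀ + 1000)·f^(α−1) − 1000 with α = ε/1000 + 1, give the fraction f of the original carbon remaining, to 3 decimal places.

0.507

α − 1 = ε/1000 = -0.0240
(δ_res + 1000)/(δ₀ + 1000) = (13.3 + 1000)/(-3.1 + 1000) = 1013.3/996.9 = 1.016451
f = 1.016451^(1/-0.0240) = exp(ln(1.016451)/-0.0240) = exp(0.01632/-0.0240)
f = exp(-0.6799) = 0.5067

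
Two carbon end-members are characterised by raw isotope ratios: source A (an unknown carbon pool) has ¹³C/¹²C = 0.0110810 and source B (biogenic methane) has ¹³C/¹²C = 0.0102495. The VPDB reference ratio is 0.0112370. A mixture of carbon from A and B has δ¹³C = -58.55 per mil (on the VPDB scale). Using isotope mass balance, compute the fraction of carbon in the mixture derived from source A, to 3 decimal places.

δ_A = (0.0110810/0.0112370 − 1)×1000 = (0.986117 − 1)×1000 = -13.883 per mil
δ_B = (0.0102495/0.0112370 − 1)×1000 = (0.912121 − 1)×1000 = -87.879 per mil
f_A = (δ_mix − δ_B)/(δ_A − δ_B) = (-58.55 − (-87.879))/(-13.883 − (-87.879))
f_A = 29.329 / 73.997 = 0.3964

0.396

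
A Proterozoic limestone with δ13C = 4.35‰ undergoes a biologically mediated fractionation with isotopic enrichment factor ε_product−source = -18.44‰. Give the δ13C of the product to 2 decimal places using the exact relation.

-14.17‰

To first order, δ_product ≈ δ_source + ε = -14.09‰.
Exactly, δ_product = (δ_source + 1000)·(ε/1000 + 1) − 1000.
δ_product = (4.35 + 1000) × (-18.44/1000 + 1) − 1000
δ_product = -14.170‰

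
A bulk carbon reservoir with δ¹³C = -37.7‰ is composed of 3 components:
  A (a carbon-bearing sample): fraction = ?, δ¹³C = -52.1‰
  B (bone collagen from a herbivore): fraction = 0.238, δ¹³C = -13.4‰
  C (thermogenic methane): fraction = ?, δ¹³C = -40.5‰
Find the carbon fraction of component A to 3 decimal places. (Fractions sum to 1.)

Let f_A and f_C be the unknown fractions; fractions sum to 1 so f_A + f_C = 0.762.
Mass balance: Σ fᵢ·δᵢ = δ_bulk ⇒ f_A·(-52.1) + f_C·(-40.5) = -37.7 − (-3.189) = -34.511
Substitute f_C = 0.762 − f_A:
f_A·(-52.1 − -40.5) = -34.511 − 0.762×(-40.5) = -3.650
f_A = -3.650 / -11.6 = 0.3146

0.315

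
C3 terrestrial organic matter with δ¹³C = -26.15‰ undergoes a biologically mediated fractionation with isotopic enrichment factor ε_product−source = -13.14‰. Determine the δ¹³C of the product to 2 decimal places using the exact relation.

To first order, δ_product ≈ δ_source + ε = -39.29‰.
Exactly, δ_product = (δ_source + 1000)·(ε/1000 + 1) − 1000.
δ_product = (-26.15 + 1000) × (-13.14/1000 + 1) − 1000
δ_product = -38.946‰

-38.95‰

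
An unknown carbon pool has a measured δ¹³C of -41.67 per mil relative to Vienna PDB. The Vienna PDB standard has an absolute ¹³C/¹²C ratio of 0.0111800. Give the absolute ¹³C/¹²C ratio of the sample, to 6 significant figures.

0.0107141

R_sample = R_standard × (δ¹³C/1000 + 1)
R_sample = 0.0111800 × (-41.67/1000 + 1) = 0.0111800 × 0.958330
R_sample = 0.0107141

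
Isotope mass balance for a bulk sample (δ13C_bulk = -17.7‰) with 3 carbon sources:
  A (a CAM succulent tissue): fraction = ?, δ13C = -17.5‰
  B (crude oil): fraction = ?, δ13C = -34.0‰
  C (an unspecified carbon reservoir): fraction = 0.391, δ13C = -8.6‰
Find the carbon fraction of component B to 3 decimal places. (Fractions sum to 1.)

0.223

Let f_B and f_A be the unknown fractions; fractions sum to 1 so f_B + f_A = 0.609.
Mass balance: Σ fᵢ·δᵢ = δ_bulk ⇒ f_B·(-34.0) + f_A·(-17.5) = -17.7 − (-3.363) = -14.337
Substitute f_A = 0.609 − f_B:
f_B·(-34.0 − -17.5) = -14.337 − 0.609×(-17.5) = -3.680
f_B = -3.680 / -16.5 = 0.2230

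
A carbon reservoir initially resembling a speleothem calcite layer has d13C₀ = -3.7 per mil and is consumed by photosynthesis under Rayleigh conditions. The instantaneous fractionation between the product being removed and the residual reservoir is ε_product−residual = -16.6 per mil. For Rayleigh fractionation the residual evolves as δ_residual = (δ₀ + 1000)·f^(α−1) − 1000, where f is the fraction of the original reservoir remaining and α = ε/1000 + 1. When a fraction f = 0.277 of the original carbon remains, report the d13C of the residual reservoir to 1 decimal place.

17.8 per mil

Rayleigh residual: δ_res = (δ₀ + 1000)·f^(α−1) − 1000
α = ε/1000 + 1 = 0.98340, so α − 1 = -0.01660
f^(α−1) = 0.277^(-0.01660) = 1.021539
δ_res = (-3.7 + 1000) × 1.021539 − 1000 = 1017.759 − 1000 = 17.76 per mil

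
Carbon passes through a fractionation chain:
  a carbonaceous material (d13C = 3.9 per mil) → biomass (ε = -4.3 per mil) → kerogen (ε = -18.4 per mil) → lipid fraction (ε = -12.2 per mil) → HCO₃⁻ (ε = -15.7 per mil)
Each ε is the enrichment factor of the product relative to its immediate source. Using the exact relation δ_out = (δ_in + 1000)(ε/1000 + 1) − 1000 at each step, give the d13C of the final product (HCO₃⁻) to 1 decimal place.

-46.0 per mil

step 1: δ = (3.90 + 1000)·(-4.3/1000 + 1) − 1000 = -0.42 per mil
step 2: δ = (-0.42 + 1000)·(-18.4/1000 + 1) − 1000 = -18.81 per mil
step 3: δ = (-18.81 + 1000)·(-12.2/1000 + 1) − 1000 = -30.78 per mil
step 4: δ = (-30.78 + 1000)·(-15.7/1000 + 1) − 1000 = -46.00 per mil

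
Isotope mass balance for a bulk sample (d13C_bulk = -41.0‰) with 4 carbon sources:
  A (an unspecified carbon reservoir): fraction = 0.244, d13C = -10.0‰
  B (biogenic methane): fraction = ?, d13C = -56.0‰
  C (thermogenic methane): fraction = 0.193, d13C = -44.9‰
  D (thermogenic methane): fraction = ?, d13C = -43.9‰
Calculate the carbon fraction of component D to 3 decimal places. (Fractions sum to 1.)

0.135

Let f_D and f_B be the unknown fractions; fractions sum to 1 so f_D + f_B = 0.563.
Mass balance: Σ fᵢ·δᵢ = δ_bulk ⇒ f_D·(-43.9) + f_B·(-56.0) = -41.0 − (-11.106) = -29.894
Substitute f_B = 0.563 − f_D:
f_D·(-43.9 − -56.0) = -29.894 − 0.563×(-56.0) = 1.634
f_D = 1.634 / 12.1 = 0.1350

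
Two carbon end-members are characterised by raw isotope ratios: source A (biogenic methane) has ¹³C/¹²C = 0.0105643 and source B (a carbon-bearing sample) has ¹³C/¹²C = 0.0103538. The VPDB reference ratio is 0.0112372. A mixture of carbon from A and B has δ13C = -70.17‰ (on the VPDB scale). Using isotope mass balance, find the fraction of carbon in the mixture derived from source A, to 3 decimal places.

0.451

δ_A = (0.0105643/0.0112372 − 1)×1000 = (0.940119 − 1)×1000 = -59.881‰
δ_B = (0.0103538/0.0112372 − 1)×1000 = (0.921386 − 1)×1000 = -78.614‰
f_A = (δ_mix − δ_B)/(δ_A − δ_B) = (-70.17 − (-78.614))/(-59.881 − (-78.614))
f_A = 8.444 / 18.732 = 0.4508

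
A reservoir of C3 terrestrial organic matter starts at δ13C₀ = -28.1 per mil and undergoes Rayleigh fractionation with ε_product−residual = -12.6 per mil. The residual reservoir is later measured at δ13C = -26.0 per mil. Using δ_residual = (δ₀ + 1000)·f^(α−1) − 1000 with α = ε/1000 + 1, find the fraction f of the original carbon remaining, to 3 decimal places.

0.843

α − 1 = ε/1000 = -0.0126
(δ_res + 1000)/(δ₀ + 1000) = (-26.0 + 1000)/(-28.1 + 1000) = 974.0/971.9 = 1.002161
f = 1.002161^(1/-0.0126) = exp(ln(1.002161)/-0.0126) = exp(0.00216/-0.0126)
f = exp(-0.1713) = 0.8426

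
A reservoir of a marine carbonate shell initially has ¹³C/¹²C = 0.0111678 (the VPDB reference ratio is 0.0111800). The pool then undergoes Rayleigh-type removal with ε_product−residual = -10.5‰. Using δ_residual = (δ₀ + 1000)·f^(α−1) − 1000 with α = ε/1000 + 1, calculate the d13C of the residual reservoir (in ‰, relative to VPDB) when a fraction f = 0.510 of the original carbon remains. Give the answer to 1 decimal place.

δ₀ = (0.0111678/0.0111800 − 1)×1000 = (0.998909 − 1)×1000 = -1.091‰
α − 1 = ε/1000 = -0.0105
f^(α−1) = 0.510^(-0.0105) = 1.007095
δ_res = (-1.091 + 1000) × 1.007095 − 1000 = 1005.996 − 1000 = 6.00‰

6.0‰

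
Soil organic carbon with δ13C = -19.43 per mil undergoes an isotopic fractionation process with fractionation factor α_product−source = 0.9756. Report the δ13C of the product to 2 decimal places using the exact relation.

δ_product = (δ_source + 1000)·α − 1000
δ_product = (-19.43 + 1000) × 0.9756 − 1000
δ_product = 956.644 − 1000 = -43.356 per mil

-43.36 per mil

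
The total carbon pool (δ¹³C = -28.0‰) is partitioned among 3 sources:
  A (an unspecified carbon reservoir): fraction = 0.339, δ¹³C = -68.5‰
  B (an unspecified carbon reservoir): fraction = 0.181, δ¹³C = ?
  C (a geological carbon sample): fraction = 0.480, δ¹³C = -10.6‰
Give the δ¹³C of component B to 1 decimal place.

1.7‰

Isotope mass balance: δ_bulk = Σ fᵢ·δᵢ.
-28.0 = 0.339×(-68.5) + 0.181×δ_B + 0.480×(-10.6)
0.181·δ_B = -28.0 − (-28.310) = 0.310
δ_B = 0.310 / 0.181 = 1.71‰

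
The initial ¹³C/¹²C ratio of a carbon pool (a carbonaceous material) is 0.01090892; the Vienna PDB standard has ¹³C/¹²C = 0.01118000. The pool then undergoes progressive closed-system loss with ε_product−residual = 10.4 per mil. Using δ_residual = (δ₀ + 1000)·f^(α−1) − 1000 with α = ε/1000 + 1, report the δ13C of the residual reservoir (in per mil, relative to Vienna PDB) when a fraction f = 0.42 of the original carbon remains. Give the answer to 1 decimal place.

δ₀ = (0.01090892/0.01118000 − 1)×1000 = (0.975753 − 1)×1000 = -24.247 per mil
α − 1 = ε/1000 = 0.0104
f^(α−1) = 0.42^(0.0104) = 0.991019
δ_res = (-24.247 + 1000) × 0.991019 − 1000 = 966.989 − 1000 = -33.01 per mil

-33.0 per mil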